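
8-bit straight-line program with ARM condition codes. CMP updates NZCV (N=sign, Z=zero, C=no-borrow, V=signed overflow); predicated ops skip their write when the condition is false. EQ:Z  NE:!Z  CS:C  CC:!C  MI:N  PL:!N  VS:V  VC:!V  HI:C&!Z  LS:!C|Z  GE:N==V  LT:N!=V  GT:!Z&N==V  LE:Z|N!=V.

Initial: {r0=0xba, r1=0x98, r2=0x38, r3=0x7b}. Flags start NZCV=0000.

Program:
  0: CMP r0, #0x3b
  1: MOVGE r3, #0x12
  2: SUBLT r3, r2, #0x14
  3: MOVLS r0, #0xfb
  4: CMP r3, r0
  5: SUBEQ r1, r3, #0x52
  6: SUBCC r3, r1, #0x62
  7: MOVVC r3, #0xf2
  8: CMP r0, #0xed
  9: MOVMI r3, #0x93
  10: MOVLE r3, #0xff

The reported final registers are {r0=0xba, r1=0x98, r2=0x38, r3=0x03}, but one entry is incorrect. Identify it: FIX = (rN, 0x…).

0: ✓ CMP  NZCV=0011
1: · MOVGE
2: ✓ SUBLT  r3←0x24
3: · MOVLS
4: ✓ CMP  NZCV=0000
5: · SUBEQ
6: ✓ SUBCC  r3←0x36
7: ✓ MOVVC  r3←0xf2
8: ✓ CMP  NZCV=1000
9: ✓ MOVMI  r3←0x93
10: ✓ MOVLE  r3←0xff

FIX = (r3, 0xff)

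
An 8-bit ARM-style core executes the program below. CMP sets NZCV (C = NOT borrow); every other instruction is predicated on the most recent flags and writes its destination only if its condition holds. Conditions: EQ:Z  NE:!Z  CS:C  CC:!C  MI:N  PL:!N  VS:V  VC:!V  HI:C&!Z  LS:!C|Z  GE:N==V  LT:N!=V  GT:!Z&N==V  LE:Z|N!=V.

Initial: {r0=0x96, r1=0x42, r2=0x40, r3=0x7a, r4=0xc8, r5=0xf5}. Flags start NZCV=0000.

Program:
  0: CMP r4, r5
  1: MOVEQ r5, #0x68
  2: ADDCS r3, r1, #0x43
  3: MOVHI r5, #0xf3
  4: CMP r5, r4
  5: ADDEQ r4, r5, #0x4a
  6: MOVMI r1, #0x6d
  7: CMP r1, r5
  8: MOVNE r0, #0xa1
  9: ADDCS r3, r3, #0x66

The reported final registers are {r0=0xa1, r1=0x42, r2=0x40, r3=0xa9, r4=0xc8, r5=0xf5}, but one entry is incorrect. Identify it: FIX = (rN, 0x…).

FIX = (r3, 0x7a)

0: ✓ CMP  NZCV=1000
1: · MOVEQ
2: · ADDCS
3: · MOVHI
4: ✓ CMP  NZCV=0010
5: · ADDEQ
6: · MOVMI
7: ✓ CMP  NZCV=0000
8: ✓ MOVNE  r0←0xa1
9: · ADDCS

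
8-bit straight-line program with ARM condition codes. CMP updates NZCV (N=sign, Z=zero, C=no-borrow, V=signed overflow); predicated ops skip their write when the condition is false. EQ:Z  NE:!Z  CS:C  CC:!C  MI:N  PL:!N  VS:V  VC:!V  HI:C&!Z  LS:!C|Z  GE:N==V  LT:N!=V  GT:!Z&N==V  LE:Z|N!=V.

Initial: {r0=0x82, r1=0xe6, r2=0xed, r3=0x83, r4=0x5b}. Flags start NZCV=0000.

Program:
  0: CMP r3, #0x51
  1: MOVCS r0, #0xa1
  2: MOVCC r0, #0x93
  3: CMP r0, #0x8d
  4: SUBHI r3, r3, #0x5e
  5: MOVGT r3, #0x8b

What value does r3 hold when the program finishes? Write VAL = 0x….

VAL = 0x8b

0: ✓ CMP  NZCV=0011
1: ✓ MOVCS  r0←0xa1
2: · MOVCC
3: ✓ CMP  NZCV=0010
4: ✓ SUBHI  r3←0x25
5: ✓ MOVGT  r3←0x8b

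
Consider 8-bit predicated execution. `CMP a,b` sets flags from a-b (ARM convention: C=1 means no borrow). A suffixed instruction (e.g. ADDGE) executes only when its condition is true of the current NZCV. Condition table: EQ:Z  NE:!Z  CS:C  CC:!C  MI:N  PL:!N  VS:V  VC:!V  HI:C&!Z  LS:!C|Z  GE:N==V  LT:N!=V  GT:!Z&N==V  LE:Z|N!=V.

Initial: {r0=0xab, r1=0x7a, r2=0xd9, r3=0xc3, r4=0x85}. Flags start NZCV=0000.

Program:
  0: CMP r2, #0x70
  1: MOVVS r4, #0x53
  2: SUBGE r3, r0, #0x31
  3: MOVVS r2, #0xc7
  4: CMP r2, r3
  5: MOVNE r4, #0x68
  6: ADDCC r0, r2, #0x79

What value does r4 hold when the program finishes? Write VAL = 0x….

0: ✓ CMP  NZCV=0011
1: ✓ MOVVS  r4←0x53
2: · SUBGE
3: ✓ MOVVS  r2←0xc7
4: ✓ CMP  NZCV=0010
5: ✓ MOVNE  r4←0x68
6: · ADDCC

VAL = 0x68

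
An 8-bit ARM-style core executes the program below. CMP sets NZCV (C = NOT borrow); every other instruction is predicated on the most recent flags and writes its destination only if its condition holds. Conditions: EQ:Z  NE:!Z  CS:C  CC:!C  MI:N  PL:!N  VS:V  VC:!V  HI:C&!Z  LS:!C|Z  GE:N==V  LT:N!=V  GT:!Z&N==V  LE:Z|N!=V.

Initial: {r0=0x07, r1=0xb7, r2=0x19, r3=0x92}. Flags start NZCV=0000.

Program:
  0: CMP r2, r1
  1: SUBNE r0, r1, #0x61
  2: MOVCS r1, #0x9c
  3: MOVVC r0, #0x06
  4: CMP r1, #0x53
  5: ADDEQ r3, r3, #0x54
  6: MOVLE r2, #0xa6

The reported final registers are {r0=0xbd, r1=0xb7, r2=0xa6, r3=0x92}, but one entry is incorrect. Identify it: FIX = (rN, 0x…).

FIX = (r0, 0x06)

0: ✓ CMP  NZCV=0000
1: ✓ SUBNE  r0←0x56
2: · MOVCS
3: ✓ MOVVC  r0←0x06
4: ✓ CMP  NZCV=0011
5: · ADDEQ
6: ✓ MOVLE  r2←0xa6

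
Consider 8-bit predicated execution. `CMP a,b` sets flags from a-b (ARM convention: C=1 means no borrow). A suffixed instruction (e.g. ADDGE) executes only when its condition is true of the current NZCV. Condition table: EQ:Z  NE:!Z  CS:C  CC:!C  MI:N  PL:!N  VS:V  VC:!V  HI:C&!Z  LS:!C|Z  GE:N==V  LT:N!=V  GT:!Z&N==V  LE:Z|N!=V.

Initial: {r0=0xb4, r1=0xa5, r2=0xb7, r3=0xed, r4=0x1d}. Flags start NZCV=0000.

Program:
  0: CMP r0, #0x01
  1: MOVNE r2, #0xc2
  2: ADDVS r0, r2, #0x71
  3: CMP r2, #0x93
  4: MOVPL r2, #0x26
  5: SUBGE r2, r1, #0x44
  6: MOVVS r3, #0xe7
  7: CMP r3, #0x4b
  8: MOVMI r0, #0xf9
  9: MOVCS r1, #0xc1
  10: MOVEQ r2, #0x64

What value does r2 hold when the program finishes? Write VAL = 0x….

0: ✓ CMP  NZCV=1010
1: ✓ MOVNE  r2←0xc2
2: · ADDVS
3: ✓ CMP  NZCV=0010
4: ✓ MOVPL  r2←0x26
5: ✓ SUBGE  r2←0x61
6: · MOVVS
7: ✓ CMP  NZCV=1010
8: ✓ MOVMI  r0←0xf9
9: ✓ MOVCS  r1←0xc1
10: · MOVEQ

VAL = 0x61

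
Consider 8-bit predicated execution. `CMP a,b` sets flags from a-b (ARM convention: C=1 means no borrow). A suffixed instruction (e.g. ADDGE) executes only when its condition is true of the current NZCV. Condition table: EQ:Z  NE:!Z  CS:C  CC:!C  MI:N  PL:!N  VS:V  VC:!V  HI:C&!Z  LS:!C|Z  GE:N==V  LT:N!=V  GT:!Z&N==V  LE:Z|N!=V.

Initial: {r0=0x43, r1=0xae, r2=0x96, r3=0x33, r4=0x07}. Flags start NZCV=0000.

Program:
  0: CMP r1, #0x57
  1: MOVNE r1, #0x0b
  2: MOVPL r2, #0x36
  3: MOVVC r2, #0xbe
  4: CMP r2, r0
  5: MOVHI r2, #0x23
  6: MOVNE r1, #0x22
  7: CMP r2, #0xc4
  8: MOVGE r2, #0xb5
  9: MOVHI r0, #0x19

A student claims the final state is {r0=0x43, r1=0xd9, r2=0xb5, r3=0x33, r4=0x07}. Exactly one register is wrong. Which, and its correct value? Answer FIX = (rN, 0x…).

FIX = (r1, 0x22)

0: ✓ CMP  NZCV=0011
1: ✓ MOVNE  r1←0x0b
2: ✓ MOVPL  r2←0x36
3: · MOVVC
4: ✓ CMP  NZCV=1000
5: · MOVHI
6: ✓ MOVNE  r1←0x22
7: ✓ CMP  NZCV=0000
8: ✓ MOVGE  r2←0xb5
9: · MOVHI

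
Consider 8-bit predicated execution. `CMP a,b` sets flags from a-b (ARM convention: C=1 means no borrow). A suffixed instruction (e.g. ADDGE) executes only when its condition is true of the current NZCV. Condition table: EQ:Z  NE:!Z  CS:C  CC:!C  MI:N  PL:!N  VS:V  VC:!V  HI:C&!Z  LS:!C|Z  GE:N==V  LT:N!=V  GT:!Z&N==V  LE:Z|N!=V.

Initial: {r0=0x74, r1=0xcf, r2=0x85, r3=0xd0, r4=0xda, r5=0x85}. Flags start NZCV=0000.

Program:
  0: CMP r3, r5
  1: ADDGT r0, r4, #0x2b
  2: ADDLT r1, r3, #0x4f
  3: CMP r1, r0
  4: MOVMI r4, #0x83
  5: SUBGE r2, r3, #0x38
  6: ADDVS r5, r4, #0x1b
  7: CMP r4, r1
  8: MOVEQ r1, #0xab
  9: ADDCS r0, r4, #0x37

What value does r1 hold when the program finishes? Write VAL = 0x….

0: ✓ CMP  NZCV=0010
1: ✓ ADDGT  r0←0x05
2: · ADDLT
3: ✓ CMP  NZCV=1010
4: ✓ MOVMI  r4←0x83
5: · SUBGE
6: · ADDVS
7: ✓ CMP  NZCV=1000
8: · MOVEQ
9: · ADDCS

VAL = 0xcf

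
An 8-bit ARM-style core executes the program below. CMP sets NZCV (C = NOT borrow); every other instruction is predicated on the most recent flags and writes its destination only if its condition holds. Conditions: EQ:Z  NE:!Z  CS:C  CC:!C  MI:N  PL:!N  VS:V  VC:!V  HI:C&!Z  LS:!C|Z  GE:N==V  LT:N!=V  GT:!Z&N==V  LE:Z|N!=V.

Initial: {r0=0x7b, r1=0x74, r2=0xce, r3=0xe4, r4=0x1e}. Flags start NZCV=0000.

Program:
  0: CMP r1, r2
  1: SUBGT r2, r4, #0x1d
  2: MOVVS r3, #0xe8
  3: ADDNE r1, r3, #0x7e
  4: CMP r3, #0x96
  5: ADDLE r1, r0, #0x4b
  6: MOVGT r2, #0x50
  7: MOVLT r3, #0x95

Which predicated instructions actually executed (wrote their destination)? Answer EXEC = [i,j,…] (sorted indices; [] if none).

EXEC = [1,2,3,6]

[0] flags=1001 → (cmp)
[1] flags=1001 GT?T → r2=0x01
[2] flags=1001 VS?T → r3=0xe8
[3] flags=1001 NE?T → r1=0x66
[4] flags=0010 → (cmp)
[5] flags=0010 LE?F → skip
[6] flags=0010 GT?T → r2=0x50
[7] flags=0010 LT?F → skip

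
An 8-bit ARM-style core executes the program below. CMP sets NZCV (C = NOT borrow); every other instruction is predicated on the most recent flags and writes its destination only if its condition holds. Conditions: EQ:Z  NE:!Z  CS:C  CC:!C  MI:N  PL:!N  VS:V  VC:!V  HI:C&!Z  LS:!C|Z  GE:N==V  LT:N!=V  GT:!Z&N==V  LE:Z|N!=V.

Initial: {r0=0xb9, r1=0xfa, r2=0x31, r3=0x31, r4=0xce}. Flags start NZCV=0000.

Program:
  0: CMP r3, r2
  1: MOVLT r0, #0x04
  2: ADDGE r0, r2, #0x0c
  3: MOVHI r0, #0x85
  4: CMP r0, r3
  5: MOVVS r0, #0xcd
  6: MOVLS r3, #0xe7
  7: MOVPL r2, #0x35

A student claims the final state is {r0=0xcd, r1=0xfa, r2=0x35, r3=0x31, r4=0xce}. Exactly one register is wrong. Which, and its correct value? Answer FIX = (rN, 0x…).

FIX = (r0, 0x3d)

0: ✓ CMP  NZCV=0110
1: · MOVLT
2: ✓ ADDGE  r0←0x3d
3: · MOVHI
4: ✓ CMP  NZCV=0010
5: · MOVVS
6: · MOVLS
7: ✓ MOVPL  r2←0x35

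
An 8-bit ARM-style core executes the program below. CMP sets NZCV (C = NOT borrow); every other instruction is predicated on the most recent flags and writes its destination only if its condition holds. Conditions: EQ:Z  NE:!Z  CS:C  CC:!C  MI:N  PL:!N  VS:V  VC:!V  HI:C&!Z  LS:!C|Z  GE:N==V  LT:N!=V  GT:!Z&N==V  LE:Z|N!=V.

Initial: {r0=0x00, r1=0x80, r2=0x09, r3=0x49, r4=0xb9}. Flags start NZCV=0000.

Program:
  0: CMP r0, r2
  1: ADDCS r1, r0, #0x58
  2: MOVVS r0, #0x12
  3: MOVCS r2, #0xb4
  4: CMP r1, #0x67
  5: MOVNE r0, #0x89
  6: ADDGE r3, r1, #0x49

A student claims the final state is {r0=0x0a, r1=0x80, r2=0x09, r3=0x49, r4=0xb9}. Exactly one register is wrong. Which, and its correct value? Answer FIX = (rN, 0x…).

0: ✓ CMP  NZCV=1000
1: · ADDCS
2: · MOVVS
3: · MOVCS
4: ✓ CMP  NZCV=0011
5: ✓ MOVNE  r0←0x89
6: · ADDGE

FIX = (r0, 0x89)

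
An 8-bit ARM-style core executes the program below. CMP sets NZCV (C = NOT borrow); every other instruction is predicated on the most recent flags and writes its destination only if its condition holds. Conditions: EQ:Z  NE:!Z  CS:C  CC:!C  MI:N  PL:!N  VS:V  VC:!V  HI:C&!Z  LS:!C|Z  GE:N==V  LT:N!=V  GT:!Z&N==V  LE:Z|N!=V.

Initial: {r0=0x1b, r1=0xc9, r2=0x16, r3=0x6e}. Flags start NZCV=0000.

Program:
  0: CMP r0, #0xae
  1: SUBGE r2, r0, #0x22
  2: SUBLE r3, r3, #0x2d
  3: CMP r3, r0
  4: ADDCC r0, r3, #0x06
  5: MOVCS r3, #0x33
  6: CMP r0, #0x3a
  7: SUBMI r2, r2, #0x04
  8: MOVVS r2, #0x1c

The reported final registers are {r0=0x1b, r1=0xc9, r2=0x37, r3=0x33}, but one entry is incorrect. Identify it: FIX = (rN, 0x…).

FIX = (r2, 0xf5)

0: ✓ CMP  NZCV=0000
1: ✓ SUBGE  r2←0xf9
2: · SUBLE
3: ✓ CMP  NZCV=0010
4: · ADDCC
5: ✓ MOVCS  r3←0x33
6: ✓ CMP  NZCV=1000
7: ✓ SUBMI  r2←0xf5
8: · MOVVS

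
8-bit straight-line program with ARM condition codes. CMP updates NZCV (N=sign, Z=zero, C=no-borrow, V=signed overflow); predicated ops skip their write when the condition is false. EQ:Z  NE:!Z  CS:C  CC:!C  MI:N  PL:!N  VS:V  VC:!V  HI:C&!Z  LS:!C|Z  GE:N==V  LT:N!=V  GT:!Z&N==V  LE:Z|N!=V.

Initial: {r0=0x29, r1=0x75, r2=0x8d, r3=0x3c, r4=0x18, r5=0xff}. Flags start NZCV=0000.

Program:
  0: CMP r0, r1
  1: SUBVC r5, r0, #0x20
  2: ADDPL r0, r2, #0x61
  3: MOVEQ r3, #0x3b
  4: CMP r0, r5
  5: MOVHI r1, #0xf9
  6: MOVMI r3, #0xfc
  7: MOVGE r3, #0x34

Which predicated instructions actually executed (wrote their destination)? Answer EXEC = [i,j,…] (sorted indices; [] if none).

[0] flags=1000 → (cmp)
[1] flags=1000 VC?T → r5=0x09
[2] flags=1000 PL?F → skip
[3] flags=1000 EQ?F → skip
[4] flags=0010 → (cmp)
[5] flags=0010 HI?T → r1=0xf9
[6] flags=0010 MI?F → skip
[7] flags=0010 GE?T → r3=0x34

EXEC = [1,5,7]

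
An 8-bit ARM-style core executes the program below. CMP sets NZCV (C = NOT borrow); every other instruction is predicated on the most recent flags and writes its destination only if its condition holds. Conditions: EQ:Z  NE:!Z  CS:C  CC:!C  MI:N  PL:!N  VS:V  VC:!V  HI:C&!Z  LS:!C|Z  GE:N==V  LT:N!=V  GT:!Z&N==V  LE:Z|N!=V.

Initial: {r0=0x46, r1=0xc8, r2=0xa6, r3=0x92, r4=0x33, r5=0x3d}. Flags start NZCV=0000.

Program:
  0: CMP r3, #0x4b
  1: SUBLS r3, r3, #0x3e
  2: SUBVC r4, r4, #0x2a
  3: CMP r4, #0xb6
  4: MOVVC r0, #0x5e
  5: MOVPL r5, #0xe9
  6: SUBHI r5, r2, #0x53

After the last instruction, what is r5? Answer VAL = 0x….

0: ✓ CMP  NZCV=0011
1: · SUBLS
2: · SUBVC
3: ✓ CMP  NZCV=0000
4: ✓ MOVVC  r0←0x5e
5: ✓ MOVPL  r5←0xe9
6: · SUBHI

VAL = 0xe9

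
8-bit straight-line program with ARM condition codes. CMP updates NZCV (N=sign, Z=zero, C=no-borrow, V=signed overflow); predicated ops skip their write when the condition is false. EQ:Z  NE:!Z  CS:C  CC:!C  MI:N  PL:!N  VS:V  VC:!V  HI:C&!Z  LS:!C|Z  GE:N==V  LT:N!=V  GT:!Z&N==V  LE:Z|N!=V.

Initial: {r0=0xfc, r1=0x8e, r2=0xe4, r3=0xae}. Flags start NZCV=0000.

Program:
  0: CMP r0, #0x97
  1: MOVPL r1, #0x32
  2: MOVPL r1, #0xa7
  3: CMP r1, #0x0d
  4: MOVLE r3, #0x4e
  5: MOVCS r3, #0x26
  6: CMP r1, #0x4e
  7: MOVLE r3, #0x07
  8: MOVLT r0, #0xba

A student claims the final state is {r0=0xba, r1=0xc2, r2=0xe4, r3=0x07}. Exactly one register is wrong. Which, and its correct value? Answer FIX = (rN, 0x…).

[0] flags=0010 → (cmp)
[1] flags=0010 PL?T → r1=0x32
[2] flags=0010 PL?T → r1=0xa7
[3] flags=1010 → (cmp)
[4] flags=1010 LE?T → r3=0x4e
[5] flags=1010 CS?T → r3=0x26
[6] flags=0011 → (cmp)
[7] flags=0011 LE?T → r3=0x07
[8] flags=0011 LT?T → r0=0xba

FIX = (r1, 0xa7)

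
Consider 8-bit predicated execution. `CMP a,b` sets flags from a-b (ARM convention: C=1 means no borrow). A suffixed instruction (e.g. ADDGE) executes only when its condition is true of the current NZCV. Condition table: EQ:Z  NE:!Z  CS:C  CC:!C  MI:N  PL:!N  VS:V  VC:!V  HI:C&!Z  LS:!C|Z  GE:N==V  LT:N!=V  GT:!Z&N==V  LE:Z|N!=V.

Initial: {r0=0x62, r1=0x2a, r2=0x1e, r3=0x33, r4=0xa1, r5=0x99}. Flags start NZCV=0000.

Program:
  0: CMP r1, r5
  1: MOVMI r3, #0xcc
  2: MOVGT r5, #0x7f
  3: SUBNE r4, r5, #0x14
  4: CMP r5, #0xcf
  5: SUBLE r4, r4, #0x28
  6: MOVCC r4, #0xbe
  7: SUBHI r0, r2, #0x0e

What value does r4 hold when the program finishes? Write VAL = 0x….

[0] flags=1001 → (cmp)
[1] flags=1001 MI?T → r3=0xcc
[2] flags=1001 GT?T → r5=0x7f
[3] flags=1001 NE?T → r4=0x6b
[4] flags=1001 → (cmp)
[5] flags=1001 LE?F → skip
[6] flags=1001 CC?T → r4=0xbe
[7] flags=1001 HI?F → skip

VAL = 0xbe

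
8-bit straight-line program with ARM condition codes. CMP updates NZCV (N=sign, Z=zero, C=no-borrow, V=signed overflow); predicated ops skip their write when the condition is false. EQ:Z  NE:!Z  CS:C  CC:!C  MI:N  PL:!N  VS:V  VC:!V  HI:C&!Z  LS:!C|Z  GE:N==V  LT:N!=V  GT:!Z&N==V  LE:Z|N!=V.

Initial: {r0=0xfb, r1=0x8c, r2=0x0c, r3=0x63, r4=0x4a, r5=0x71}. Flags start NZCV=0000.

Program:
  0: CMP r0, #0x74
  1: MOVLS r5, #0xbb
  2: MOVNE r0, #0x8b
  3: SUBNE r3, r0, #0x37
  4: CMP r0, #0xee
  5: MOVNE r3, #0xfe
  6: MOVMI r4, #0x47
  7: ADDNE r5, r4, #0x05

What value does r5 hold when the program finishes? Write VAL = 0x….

VAL = 0x4c

[0] flags=1010 → (cmp)
[1] flags=1010 LS?F → skip
[2] flags=1010 NE?T → r0=0x8b
[3] flags=1010 NE?T → r3=0x54
[4] flags=1000 → (cmp)
[5] flags=1000 NE?T → r3=0xfe
[6] flags=1000 MI?T → r4=0x47
[7] flags=1000 NE?T → r5=0x4c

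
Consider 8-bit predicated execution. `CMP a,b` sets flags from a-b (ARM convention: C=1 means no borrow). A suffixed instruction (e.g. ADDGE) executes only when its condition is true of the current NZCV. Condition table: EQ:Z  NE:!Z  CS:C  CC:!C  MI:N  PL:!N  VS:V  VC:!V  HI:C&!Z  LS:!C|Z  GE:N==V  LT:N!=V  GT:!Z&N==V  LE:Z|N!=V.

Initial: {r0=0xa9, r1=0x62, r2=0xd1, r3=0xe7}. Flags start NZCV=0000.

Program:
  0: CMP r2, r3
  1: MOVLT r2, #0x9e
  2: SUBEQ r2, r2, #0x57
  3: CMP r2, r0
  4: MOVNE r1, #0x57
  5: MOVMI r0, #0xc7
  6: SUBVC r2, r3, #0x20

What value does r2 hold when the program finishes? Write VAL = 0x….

VAL = 0xc7

[0] flags=1000 → (cmp)
[1] flags=1000 LT?T → r2=0x9e
[2] flags=1000 EQ?F → skip
[3] flags=1000 → (cmp)
[4] flags=1000 NE?T → r1=0x57
[5] flags=1000 MI?T → r0=0xc7
[6] flags=1000 VC?T → r2=0xc7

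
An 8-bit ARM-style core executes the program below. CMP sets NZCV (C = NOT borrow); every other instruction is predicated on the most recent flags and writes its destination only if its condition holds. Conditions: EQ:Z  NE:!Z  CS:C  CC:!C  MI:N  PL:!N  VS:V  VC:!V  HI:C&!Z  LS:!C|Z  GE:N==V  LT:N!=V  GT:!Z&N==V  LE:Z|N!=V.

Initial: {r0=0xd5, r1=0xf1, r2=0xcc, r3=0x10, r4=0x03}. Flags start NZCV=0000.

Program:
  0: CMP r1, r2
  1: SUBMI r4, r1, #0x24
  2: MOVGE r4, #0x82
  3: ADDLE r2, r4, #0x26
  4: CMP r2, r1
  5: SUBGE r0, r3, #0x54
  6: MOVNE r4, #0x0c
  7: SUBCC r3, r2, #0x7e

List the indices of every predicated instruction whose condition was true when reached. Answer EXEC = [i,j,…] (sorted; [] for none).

EXEC = [2,6,7]

0: ✓ CMP  NZCV=0010
1: · SUBMI
2: ✓ MOVGE  r4←0x82
3: · ADDLE
4: ✓ CMP  NZCV=1000
5: · SUBGE
6: ✓ MOVNE  r4←0x0c
7: ✓ SUBCC  r3←0x4e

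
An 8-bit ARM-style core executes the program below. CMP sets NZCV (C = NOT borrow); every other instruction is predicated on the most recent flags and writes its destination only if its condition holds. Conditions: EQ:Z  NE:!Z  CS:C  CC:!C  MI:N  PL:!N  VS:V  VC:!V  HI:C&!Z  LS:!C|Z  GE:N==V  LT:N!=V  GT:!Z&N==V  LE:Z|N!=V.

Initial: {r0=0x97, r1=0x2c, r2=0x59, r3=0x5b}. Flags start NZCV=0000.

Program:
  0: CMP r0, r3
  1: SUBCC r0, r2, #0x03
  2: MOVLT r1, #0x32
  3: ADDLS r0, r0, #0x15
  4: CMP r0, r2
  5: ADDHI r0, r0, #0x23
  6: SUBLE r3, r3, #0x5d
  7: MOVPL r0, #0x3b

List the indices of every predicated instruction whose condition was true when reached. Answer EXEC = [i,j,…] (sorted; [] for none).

EXEC = [2,5,6,7]

[0] flags=0011 → (cmp)
[1] flags=0011 CC?F → skip
[2] flags=0011 LT?T → r1=0x32
[3] flags=0011 LS?F → skip
[4] flags=0011 → (cmp)
[5] flags=0011 HI?T → r0=0xba
[6] flags=0011 LE?T → r3=0xfe
[7] flags=0011 PL?T → r0=0x3b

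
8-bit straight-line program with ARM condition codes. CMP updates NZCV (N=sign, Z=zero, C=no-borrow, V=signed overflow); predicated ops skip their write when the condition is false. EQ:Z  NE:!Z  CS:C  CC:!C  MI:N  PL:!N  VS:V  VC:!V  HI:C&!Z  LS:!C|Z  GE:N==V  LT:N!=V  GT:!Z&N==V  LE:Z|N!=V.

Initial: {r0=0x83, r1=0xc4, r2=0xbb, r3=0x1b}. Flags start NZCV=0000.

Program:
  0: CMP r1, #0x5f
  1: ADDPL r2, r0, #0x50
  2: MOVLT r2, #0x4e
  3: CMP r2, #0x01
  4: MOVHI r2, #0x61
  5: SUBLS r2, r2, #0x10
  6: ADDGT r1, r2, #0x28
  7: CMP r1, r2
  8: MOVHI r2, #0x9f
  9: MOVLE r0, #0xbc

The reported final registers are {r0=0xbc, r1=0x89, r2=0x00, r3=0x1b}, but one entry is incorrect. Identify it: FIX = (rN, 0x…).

FIX = (r2, 0x9f)

0: ✓ CMP  NZCV=0011
1: ✓ ADDPL  r2←0xd3
2: ✓ MOVLT  r2←0x4e
3: ✓ CMP  NZCV=0010
4: ✓ MOVHI  r2←0x61
5: · SUBLS
6: ✓ ADDGT  r1←0x89
7: ✓ CMP  NZCV=0011
8: ✓ MOVHI  r2←0x9f
9: ✓ MOVLE  r0←0xbc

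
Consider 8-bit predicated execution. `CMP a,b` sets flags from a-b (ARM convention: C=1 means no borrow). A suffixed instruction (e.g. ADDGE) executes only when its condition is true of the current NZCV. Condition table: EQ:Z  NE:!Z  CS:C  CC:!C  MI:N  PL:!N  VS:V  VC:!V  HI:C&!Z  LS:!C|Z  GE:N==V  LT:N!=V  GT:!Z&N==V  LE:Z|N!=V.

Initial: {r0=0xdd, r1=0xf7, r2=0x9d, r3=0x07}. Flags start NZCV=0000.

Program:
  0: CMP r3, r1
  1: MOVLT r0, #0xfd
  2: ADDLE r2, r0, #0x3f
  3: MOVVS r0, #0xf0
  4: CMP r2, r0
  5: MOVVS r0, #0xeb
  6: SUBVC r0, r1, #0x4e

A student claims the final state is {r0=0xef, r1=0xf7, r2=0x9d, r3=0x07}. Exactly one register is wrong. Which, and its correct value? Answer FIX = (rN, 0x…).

FIX = (r0, 0xa9)

0: ✓ CMP  NZCV=0000
1: · MOVLT
2: · ADDLE
3: · MOVVS
4: ✓ CMP  NZCV=1000
5: · MOVVS
6: ✓ SUBVC  r0←0xa9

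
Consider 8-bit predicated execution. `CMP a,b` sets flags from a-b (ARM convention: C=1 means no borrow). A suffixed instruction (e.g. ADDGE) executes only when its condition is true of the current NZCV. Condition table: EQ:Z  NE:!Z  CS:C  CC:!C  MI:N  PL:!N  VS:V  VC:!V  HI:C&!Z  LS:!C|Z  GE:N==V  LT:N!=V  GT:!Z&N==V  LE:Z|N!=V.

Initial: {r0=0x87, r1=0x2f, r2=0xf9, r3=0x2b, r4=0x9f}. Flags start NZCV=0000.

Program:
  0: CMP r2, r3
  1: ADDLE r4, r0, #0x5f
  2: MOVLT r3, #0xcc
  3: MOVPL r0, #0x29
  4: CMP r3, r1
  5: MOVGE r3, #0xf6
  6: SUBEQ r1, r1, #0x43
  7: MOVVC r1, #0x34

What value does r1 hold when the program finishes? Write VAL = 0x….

VAL = 0x34

0: ✓ CMP  NZCV=1010
1: ✓ ADDLE  r4←0xe6
2: ✓ MOVLT  r3←0xcc
3: · MOVPL
4: ✓ CMP  NZCV=1010
5: · MOVGE
6: · SUBEQ
7: ✓ MOVVC  r1←0x34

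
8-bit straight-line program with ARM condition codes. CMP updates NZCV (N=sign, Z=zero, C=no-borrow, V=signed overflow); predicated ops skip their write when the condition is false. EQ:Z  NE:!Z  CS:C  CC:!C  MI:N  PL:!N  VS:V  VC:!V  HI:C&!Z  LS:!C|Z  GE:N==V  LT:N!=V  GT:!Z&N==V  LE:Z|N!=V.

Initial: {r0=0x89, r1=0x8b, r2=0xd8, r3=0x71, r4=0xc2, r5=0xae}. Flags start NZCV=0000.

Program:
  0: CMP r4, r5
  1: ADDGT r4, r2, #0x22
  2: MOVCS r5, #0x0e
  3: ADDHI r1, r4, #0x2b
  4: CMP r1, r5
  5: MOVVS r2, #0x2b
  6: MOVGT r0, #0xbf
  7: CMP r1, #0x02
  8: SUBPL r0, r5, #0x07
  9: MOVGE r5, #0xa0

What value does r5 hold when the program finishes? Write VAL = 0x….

0: ✓ CMP  NZCV=0010
1: ✓ ADDGT  r4←0xfa
2: ✓ MOVCS  r5←0x0e
3: ✓ ADDHI  r1←0x25
4: ✓ CMP  NZCV=0010
5: · MOVVS
6: ✓ MOVGT  r0←0xbf
7: ✓ CMP  NZCV=0010
8: ✓ SUBPL  r0←0x07
9: ✓ MOVGE  r5←0xa0

VAL = 0xa0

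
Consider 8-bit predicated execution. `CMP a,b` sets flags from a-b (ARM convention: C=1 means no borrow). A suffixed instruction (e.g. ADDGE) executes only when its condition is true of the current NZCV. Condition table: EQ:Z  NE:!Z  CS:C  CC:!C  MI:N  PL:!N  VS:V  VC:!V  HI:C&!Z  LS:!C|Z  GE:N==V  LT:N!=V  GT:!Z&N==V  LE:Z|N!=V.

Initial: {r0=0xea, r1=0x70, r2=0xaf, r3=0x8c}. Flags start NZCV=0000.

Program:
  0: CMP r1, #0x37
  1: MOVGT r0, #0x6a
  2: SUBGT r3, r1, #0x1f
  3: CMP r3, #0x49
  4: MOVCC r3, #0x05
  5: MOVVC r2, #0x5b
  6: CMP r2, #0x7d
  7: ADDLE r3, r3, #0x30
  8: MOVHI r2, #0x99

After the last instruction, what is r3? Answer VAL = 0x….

VAL = 0x81

[0] flags=0010 → (cmp)
[1] flags=0010 GT?T → r0=0x6a
[2] flags=0010 GT?T → r3=0x51
[3] flags=0010 → (cmp)
[4] flags=0010 CC?F → skip
[5] flags=0010 VC?T → r2=0x5b
[6] flags=1000 → (cmp)
[7] flags=1000 LE?T → r3=0x81
[8] flags=1000 HI?F → skip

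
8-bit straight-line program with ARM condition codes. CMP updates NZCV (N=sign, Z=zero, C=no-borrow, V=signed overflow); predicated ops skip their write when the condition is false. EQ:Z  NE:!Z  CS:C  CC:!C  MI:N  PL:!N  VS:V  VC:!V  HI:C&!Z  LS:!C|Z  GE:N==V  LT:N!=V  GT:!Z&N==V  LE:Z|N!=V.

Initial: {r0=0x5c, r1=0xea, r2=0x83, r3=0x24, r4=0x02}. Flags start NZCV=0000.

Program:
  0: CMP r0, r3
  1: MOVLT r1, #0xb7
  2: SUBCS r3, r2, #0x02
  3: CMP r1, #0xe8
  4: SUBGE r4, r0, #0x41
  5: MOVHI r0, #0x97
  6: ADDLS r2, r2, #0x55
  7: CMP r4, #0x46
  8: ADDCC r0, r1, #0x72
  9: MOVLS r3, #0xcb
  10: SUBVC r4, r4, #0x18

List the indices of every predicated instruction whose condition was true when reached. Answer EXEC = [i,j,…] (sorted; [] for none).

EXEC = [2,4,5,8,9,10]

[0] flags=0010 → (cmp)
[1] flags=0010 LT?F → skip
[2] flags=0010 CS?T → r3=0x81
[3] flags=0010 → (cmp)
[4] flags=0010 GE?T → r4=0x1b
[5] flags=0010 HI?T → r0=0x97
[6] flags=0010 LS?F → skip
[7] flags=1000 → (cmp)
[8] flags=1000 CC?T → r0=0x5c
[9] flags=1000 LS?T → r3=0xcb
[10] flags=1000 VC?T → r4=0x03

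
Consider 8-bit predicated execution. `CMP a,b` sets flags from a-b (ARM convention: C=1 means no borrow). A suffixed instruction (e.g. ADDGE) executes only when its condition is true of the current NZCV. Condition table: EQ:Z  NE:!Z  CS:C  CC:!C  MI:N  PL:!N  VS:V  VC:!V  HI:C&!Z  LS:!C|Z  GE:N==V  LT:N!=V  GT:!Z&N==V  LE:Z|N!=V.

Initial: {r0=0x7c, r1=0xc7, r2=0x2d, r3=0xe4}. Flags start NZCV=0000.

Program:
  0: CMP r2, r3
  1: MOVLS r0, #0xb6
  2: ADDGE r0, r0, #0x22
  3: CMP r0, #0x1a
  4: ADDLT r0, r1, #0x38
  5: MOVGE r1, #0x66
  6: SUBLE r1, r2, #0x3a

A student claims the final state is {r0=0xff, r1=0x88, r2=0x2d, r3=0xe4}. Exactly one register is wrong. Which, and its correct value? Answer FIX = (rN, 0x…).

FIX = (r1, 0xf3)

[0] flags=0000 → (cmp)
[1] flags=0000 LS?T → r0=0xb6
[2] flags=0000 GE?T → r0=0xd8
[3] flags=1010 → (cmp)
[4] flags=1010 LT?T → r0=0xff
[5] flags=1010 GE?F → skip
[6] flags=1010 LE?T → r1=0xf3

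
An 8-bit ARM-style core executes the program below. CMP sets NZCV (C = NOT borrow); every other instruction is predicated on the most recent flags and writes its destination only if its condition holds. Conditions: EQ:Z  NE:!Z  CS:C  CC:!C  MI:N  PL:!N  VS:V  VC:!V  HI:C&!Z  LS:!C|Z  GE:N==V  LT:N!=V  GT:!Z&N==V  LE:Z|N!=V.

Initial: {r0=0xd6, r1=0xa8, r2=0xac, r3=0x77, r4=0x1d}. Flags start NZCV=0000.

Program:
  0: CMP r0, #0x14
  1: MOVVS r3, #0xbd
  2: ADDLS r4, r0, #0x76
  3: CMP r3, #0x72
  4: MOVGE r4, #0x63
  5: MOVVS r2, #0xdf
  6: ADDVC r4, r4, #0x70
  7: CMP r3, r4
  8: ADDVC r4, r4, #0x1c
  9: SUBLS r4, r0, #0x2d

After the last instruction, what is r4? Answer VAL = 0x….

0: ✓ CMP  NZCV=1010
1: · MOVVS
2: · ADDLS
3: ✓ CMP  NZCV=0010
4: ✓ MOVGE  r4←0x63
5: · MOVVS
6: ✓ ADDVC  r4←0xd3
7: ✓ CMP  NZCV=1001
8: · ADDVC
9: ✓ SUBLS  r4←0xa9

VAL = 0xa9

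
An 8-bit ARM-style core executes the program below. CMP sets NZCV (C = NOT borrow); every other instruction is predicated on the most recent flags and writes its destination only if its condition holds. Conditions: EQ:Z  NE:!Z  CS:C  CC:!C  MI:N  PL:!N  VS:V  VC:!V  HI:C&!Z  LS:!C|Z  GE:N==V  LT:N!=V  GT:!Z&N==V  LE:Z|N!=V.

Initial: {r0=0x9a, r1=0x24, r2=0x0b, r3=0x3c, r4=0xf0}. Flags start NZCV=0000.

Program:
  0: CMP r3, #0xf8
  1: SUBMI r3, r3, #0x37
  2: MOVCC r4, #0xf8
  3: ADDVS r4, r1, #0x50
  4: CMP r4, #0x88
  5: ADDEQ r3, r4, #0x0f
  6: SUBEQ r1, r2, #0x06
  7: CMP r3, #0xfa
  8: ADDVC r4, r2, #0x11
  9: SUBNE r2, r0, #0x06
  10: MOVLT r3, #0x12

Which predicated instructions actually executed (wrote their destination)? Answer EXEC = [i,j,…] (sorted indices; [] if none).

0: ✓ CMP  NZCV=0000
1: · SUBMI
2: ✓ MOVCC  r4←0xf8
3: · ADDVS
4: ✓ CMP  NZCV=0010
5: · ADDEQ
6: · SUBEQ
7: ✓ CMP  NZCV=0000
8: ✓ ADDVC  r4←0x1c
9: ✓ SUBNE  r2←0x94
10: · MOVLT

EXEC = [2,8,9]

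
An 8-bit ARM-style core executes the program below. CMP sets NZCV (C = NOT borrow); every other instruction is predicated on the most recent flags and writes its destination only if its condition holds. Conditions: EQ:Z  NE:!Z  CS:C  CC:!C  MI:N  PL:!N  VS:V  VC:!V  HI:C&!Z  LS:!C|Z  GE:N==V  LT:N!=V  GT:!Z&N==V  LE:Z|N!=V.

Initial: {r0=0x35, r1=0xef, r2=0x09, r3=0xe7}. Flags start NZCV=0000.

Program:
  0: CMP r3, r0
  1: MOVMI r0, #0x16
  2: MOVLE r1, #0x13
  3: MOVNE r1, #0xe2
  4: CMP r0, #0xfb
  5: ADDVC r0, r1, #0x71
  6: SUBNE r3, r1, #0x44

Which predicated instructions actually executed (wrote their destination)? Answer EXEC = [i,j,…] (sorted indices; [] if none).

0: ✓ CMP  NZCV=1010
1: ✓ MOVMI  r0←0x16
2: ✓ MOVLE  r1←0x13
3: ✓ MOVNE  r1←0xe2
4: ✓ CMP  NZCV=0000
5: ✓ ADDVC  r0←0x53
6: ✓ SUBNE  r3←0x9e

EXEC = [1,2,3,5,6]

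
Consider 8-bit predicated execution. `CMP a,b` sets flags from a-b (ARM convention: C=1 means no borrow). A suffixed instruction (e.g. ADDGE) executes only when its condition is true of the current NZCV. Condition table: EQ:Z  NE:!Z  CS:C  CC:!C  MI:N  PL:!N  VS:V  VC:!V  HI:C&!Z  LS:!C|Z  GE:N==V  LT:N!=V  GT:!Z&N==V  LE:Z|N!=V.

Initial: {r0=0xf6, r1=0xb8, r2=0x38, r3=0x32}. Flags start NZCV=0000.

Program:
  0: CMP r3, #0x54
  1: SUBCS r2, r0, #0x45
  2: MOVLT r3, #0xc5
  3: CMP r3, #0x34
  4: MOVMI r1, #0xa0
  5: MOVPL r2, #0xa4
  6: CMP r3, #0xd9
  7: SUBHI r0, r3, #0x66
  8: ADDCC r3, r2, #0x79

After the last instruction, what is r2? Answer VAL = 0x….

[0] flags=1000 → (cmp)
[1] flags=1000 CS?F → skip
[2] flags=1000 LT?T → r3=0xc5
[3] flags=1010 → (cmp)
[4] flags=1010 MI?T → r1=0xa0
[5] flags=1010 PL?F → skip
[6] flags=1000 → (cmp)
[7] flags=1000 HI?F → skip
[8] flags=1000 CC?T → r3=0xb1

VAL = 0x38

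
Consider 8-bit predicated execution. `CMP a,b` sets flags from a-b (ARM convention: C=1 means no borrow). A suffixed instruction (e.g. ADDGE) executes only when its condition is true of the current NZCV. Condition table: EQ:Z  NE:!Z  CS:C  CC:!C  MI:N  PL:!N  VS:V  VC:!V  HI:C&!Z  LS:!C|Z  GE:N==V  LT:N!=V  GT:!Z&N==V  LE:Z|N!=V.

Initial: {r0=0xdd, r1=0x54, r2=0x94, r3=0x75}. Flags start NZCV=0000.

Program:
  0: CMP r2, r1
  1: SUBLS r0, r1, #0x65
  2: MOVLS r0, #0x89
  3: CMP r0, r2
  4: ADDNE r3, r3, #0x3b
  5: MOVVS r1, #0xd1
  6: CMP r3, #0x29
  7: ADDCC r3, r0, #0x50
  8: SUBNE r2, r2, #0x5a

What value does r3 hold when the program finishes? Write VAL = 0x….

VAL = 0xb0

[0] flags=0011 → (cmp)
[1] flags=0011 LS?F → skip
[2] flags=0011 LS?F → skip
[3] flags=0010 → (cmp)
[4] flags=0010 NE?T → r3=0xb0
[5] flags=0010 VS?F → skip
[6] flags=1010 → (cmp)
[7] flags=1010 CC?F → skip
[8] flags=1010 NE?T → r2=0x3a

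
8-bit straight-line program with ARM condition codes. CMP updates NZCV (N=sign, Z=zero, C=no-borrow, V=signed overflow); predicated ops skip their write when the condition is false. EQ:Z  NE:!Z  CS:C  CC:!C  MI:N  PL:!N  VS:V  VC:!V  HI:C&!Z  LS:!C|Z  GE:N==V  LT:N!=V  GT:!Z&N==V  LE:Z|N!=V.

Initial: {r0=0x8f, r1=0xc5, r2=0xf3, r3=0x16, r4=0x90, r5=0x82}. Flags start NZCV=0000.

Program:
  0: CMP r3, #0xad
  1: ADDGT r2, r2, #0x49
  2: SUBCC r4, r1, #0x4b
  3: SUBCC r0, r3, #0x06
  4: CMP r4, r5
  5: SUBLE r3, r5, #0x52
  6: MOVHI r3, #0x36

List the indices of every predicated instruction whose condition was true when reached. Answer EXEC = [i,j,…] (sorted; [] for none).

EXEC = [1,2,3]

[0] flags=0000 → (cmp)
[1] flags=0000 GT?T → r2=0x3c
[2] flags=0000 CC?T → r4=0x7a
[3] flags=0000 CC?T → r0=0x10
[4] flags=1001 → (cmp)
[5] flags=1001 LE?F → skip
[6] flags=1001 HI?F → skip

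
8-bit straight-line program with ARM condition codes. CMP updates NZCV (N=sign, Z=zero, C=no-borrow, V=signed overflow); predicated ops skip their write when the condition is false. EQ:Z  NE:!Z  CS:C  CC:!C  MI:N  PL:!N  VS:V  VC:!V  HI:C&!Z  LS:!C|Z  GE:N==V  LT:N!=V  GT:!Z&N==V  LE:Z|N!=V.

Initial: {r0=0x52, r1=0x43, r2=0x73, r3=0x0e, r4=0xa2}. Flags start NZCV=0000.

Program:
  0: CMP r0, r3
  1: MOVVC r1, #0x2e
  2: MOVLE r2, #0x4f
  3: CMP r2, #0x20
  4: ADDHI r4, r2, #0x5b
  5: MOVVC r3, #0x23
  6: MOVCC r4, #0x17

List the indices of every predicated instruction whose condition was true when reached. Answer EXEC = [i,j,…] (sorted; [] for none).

0: ✓ CMP  NZCV=0010
1: ✓ MOVVC  r1←0x2e
2: · MOVLE
3: ✓ CMP  NZCV=0010
4: ✓ ADDHI  r4←0xce
5: ✓ MOVVC  r3←0x23
6: · MOVCC

EXEC = [1,4,5]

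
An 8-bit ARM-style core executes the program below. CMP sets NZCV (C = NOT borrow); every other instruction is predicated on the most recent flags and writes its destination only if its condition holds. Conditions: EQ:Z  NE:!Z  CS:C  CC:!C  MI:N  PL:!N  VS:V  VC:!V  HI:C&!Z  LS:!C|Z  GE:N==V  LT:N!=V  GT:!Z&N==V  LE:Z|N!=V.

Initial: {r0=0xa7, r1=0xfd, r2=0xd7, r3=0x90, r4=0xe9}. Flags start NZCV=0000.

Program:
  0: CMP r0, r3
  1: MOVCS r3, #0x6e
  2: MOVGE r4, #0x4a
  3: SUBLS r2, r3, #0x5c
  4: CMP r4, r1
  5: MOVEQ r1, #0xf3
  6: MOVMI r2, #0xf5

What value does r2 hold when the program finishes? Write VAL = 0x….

0: ✓ CMP  NZCV=0010
1: ✓ MOVCS  r3←0x6e
2: ✓ MOVGE  r4←0x4a
3: · SUBLS
4: ✓ CMP  NZCV=0000
5: · MOVEQ
6: · MOVMI

VAL = 0xd7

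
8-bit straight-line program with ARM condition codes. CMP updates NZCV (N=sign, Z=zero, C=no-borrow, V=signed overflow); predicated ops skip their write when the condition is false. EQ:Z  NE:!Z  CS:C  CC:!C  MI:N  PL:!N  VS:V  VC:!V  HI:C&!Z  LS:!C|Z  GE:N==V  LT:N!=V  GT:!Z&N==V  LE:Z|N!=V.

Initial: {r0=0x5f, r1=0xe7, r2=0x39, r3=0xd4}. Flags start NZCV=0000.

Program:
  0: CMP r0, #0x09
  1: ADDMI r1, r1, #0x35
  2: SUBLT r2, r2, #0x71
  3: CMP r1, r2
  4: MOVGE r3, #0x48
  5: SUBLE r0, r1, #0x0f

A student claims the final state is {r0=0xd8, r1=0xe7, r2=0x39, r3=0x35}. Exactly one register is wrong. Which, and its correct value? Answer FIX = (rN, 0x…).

FIX = (r3, 0xd4)

0: ✓ CMP  NZCV=0010
1: · ADDMI
2: · SUBLT
3: ✓ CMP  NZCV=1010
4: · MOVGE
5: ✓ SUBLE  r0←0xd8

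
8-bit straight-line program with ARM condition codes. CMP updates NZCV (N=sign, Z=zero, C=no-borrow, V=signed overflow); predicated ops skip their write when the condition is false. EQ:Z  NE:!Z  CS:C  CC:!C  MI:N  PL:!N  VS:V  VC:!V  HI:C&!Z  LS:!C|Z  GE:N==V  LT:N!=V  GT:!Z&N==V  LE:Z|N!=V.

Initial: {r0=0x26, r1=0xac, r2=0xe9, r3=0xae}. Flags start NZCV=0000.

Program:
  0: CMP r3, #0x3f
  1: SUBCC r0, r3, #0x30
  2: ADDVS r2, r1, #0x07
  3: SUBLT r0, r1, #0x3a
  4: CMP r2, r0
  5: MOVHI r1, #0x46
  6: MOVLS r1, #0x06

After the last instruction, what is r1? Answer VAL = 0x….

VAL = 0x46

0: ✓ CMP  NZCV=0011
1: · SUBCC
2: ✓ ADDVS  r2←0xb3
3: ✓ SUBLT  r0←0x72
4: ✓ CMP  NZCV=0011
5: ✓ MOVHI  r1←0x46
6: · MOVLS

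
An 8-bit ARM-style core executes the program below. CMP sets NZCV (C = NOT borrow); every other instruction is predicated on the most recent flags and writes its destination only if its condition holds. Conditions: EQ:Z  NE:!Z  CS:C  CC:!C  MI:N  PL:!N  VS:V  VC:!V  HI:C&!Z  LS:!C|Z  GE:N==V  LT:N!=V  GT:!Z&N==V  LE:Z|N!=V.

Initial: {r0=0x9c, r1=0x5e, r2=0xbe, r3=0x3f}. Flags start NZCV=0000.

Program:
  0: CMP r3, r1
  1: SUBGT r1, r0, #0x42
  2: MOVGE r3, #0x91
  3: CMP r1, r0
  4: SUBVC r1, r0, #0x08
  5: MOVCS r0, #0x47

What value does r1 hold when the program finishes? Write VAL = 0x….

[0] flags=1000 → (cmp)
[1] flags=1000 GT?F → skip
[2] flags=1000 GE?F → skip
[3] flags=1001 → (cmp)
[4] flags=1001 VC?F → skip
[5] flags=1001 CS?F → skip

VAL = 0x5e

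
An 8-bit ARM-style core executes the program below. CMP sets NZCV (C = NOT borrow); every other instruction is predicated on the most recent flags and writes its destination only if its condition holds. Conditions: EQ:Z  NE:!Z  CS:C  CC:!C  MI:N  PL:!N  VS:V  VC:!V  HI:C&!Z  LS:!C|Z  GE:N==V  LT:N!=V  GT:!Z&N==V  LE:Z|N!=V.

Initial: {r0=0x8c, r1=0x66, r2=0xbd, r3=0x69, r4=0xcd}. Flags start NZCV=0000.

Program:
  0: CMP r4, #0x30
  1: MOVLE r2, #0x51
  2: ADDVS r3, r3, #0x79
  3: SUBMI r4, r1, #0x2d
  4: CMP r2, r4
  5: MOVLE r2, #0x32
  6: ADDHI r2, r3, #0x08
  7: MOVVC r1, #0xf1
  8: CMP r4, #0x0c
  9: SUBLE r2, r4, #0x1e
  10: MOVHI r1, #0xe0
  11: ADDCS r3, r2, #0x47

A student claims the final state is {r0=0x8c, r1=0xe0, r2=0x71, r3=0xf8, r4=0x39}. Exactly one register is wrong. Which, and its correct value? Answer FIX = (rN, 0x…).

FIX = (r3, 0xb8)

[0] flags=1010 → (cmp)
[1] flags=1010 LE?T → r2=0x51
[2] flags=1010 VS?F → skip
[3] flags=1010 MI?T → r4=0x39
[4] flags=0010 → (cmp)
[5] flags=0010 LE?F → skip
[6] flags=0010 HI?T → r2=0x71
[7] flags=0010 VC?T → r1=0xf1
[8] flags=0010 → (cmp)
[9] flags=0010 LE?F → skip
[10] flags=0010 HI?T → r1=0xe0
[11] flags=0010 CS?T → r3=0xb8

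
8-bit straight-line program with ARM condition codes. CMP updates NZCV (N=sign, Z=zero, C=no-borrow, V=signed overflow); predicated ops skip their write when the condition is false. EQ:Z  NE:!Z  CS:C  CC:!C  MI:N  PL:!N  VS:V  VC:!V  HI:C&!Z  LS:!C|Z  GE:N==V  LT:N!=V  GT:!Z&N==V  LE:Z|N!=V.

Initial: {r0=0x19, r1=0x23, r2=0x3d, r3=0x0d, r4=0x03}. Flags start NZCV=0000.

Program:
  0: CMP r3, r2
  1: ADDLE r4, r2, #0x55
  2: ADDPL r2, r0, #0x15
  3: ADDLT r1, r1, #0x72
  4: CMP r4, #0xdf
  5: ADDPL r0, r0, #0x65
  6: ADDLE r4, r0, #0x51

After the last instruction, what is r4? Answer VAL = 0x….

VAL = 0x6a

0: ✓ CMP  NZCV=1000
1: ✓ ADDLE  r4←0x92
2: · ADDPL
3: ✓ ADDLT  r1←0x95
4: ✓ CMP  NZCV=1000
5: · ADDPL
6: ✓ ADDLE  r4←0x6a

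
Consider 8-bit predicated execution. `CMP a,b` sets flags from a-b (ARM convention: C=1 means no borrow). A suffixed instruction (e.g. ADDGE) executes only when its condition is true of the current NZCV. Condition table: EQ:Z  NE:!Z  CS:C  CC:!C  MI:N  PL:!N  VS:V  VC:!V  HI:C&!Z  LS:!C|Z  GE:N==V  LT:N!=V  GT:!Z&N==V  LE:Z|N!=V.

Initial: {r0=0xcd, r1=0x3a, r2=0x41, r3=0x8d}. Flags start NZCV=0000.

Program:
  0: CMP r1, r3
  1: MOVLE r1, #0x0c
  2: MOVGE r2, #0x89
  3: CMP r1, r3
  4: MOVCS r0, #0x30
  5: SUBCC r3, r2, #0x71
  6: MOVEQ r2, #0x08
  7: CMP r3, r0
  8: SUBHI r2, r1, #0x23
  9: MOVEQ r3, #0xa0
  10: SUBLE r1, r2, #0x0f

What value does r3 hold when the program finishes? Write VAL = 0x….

[0] flags=1001 → (cmp)
[1] flags=1001 LE?F → skip
[2] flags=1001 GE?T → r2=0x89
[3] flags=1001 → (cmp)
[4] flags=1001 CS?F → skip
[5] flags=1001 CC?T → r3=0x18
[6] flags=1001 EQ?F → skip
[7] flags=0000 → (cmp)
[8] flags=0000 HI?F → skip
[9] flags=0000 EQ?F → skip
[10] flags=0000 LE?F → skip

VAL = 0x18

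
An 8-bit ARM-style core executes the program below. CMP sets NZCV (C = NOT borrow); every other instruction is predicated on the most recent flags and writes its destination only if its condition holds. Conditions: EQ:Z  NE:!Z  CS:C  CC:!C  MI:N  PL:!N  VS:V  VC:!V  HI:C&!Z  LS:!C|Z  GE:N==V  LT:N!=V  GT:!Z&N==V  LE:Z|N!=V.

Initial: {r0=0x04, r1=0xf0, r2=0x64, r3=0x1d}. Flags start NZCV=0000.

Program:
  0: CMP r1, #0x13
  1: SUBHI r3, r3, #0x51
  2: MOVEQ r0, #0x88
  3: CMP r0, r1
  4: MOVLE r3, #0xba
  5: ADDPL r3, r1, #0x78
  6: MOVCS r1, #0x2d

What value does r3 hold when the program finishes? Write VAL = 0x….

0: ✓ CMP  NZCV=1010
1: ✓ SUBHI  r3←0xcc
2: · MOVEQ
3: ✓ CMP  NZCV=0000
4: · MOVLE
5: ✓ ADDPL  r3←0x68
6: · MOVCS

VAL = 0x68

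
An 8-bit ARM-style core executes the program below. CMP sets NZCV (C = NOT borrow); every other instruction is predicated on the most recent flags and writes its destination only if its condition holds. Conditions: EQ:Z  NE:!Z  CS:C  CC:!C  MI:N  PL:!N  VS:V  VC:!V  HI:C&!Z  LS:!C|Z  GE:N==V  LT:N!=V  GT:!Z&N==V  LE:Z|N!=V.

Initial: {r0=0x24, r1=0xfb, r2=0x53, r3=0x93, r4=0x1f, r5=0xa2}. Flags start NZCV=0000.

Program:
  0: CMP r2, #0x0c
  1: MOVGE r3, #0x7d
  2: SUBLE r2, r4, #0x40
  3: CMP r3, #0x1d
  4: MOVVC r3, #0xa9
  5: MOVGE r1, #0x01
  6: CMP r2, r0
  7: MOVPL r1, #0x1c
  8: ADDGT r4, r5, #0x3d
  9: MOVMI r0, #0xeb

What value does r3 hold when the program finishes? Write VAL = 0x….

0: ✓ CMP  NZCV=0010
1: ✓ MOVGE  r3←0x7d
2: · SUBLE
3: ✓ CMP  NZCV=0010
4: ✓ MOVVC  r3←0xa9
5: ✓ MOVGE  r1←0x01
6: ✓ CMP  NZCV=0010
7: ✓ MOVPL  r1←0x1c
8: ✓ ADDGT  r4←0xdf
9: · MOVMI

VAL = 0xa9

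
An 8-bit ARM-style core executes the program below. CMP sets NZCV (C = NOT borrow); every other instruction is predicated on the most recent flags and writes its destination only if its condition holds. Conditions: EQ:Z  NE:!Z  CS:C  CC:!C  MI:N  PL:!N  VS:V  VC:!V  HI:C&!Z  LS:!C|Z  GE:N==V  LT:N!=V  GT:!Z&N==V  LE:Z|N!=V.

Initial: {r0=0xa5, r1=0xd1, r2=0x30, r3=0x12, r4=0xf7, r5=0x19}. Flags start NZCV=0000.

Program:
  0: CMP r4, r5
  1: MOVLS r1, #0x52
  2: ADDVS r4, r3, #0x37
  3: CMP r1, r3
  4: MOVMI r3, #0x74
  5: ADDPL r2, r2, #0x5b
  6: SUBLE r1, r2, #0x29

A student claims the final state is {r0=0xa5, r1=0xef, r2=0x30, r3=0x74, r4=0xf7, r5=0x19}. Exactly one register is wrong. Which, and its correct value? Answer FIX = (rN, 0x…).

0: ✓ CMP  NZCV=1010
1: · MOVLS
2: · ADDVS
3: ✓ CMP  NZCV=1010
4: ✓ MOVMI  r3←0x74
5: · ADDPL
6: ✓ SUBLE  r1←0x07

FIX = (r1, 0x07)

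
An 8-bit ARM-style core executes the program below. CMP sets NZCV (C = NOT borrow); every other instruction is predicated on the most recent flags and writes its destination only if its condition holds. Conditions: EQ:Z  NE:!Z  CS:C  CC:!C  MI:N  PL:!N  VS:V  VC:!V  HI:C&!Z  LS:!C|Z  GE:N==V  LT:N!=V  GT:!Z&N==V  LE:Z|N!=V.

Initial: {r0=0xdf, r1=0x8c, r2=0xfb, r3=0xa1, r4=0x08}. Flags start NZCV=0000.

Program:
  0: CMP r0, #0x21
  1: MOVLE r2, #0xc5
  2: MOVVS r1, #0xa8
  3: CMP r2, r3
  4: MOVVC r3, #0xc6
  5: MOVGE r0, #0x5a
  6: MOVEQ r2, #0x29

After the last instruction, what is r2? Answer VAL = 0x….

[0] flags=1010 → (cmp)
[1] flags=1010 LE?T → r2=0xc5
[2] flags=1010 VS?F → skip
[3] flags=0010 → (cmp)
[4] flags=0010 VC?T → r3=0xc6
[5] flags=0010 GE?T → r0=0x5a
[6] flags=0010 EQ?F → skip

VAL = 0xc5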